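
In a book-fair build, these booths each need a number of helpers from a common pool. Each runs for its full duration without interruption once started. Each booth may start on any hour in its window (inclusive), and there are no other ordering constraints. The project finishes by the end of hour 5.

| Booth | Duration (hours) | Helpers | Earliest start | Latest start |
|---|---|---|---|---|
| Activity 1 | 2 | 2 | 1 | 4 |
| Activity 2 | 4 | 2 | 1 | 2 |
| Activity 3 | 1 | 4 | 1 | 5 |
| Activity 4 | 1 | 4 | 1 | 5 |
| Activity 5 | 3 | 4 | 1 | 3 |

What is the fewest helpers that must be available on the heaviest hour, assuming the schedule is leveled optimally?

8

Early-start (Activity 1@1, Activity 2@1, Activity 3@1, Activity 4@1, Activity 5@1) gives peak 16: h1:16  h2:8  h3:6  h4:2  h5:0.
Shift Activity 4→2, Activity 5→3.
Schedule Activity 1@1, Activity 2@1, Activity 3@1, Activity 4@2, Activity 5@3: h1:8  h2:8  h3:6  h4:6  h5:4 — peak 8.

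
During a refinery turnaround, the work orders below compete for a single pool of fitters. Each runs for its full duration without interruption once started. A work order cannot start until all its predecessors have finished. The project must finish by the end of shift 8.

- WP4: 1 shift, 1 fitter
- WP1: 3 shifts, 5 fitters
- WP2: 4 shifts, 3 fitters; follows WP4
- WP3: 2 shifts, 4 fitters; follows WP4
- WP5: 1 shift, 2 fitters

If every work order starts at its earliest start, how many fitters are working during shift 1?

8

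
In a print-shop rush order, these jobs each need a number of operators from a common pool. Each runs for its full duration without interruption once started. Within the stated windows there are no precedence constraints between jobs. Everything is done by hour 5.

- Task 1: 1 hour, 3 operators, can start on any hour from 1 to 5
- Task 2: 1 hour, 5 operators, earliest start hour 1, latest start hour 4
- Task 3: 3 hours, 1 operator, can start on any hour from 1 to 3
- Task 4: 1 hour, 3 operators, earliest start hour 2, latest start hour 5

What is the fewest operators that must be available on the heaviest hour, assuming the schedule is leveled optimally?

5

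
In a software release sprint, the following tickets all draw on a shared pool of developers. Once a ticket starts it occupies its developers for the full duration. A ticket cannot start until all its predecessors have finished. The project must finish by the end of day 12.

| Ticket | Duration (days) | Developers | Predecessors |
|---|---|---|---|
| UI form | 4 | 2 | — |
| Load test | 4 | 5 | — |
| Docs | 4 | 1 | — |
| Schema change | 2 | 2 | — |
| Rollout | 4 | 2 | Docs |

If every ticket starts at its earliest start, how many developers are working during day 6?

2

At early start, day 6 has: Rollout.
Demand: 2 = 2.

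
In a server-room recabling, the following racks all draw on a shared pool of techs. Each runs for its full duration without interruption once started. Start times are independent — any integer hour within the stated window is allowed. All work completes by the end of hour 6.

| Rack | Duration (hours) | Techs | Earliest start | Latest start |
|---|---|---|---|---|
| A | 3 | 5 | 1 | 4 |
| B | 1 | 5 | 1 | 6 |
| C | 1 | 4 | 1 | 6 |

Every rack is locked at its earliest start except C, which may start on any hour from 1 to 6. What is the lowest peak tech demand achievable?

10

C@1: h1:14  h2:5  h3:5  h4:0  h5:0  h6:0 → peak 14
C@2: h1:10  h2:9  h3:5  h4:0  h5:0  h6:0 → peak 10
C@3: h1:10  h2:5  h3:9  h4:0  h5:0  h6:0 → peak 10
C@4: h1:10  h2:5  h3:5  h4:4  h5:0  h6:0 → peak 10
C@5: h1:10  h2:5  h3:5  h4:0  h5:4  h6:0 → peak 10
C@6: h1:10  h2:5  h3:5  h4:0  h5:0  h6:4 → peak 10
Best is C@2, peak 10.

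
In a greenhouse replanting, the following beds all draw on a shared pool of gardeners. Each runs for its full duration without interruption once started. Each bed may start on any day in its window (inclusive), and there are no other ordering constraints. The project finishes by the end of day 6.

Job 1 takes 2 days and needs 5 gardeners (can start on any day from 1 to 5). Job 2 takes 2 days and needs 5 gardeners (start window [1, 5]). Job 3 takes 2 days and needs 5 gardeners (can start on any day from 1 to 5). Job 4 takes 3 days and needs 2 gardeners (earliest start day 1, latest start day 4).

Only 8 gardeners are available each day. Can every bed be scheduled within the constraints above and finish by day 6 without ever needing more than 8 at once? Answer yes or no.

yes

Schedule Job 1@1, Job 2@3, Job 3@5, Job 4@1: d1:7  d2:7  d3:7  d4:5  d5:5  d6:5 — peak 7 ≤ 8.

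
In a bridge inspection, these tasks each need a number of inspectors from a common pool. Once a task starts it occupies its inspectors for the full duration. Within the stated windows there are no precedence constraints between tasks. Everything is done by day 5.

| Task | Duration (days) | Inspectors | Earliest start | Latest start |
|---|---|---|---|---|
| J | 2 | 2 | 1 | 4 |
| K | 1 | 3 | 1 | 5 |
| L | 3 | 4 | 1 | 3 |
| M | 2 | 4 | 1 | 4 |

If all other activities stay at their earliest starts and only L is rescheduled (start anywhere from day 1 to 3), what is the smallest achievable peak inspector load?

L@1: d1:13  d2:10  d3:4  d4:0  d5:0 → peak 13
L@2: d1:9  d2:10  d3:4  d4:4  d5:0 → peak 10
L@3: d1:9  d2:6  d3:4  d4:4  d5:4 → peak 9
Best is L@3, peak 9.

9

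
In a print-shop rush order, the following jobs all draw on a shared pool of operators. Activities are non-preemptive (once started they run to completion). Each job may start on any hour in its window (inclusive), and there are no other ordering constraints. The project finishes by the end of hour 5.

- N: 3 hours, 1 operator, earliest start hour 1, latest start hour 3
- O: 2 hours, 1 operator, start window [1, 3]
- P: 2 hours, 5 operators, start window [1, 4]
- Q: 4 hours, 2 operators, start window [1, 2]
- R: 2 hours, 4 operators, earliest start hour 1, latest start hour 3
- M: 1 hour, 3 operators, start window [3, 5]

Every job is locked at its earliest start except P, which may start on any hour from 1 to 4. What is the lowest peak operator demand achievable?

8

P@1: h1:13  h2:13  h3:6  h4:2  h5:0 → peak 13
P@2: h1:8  h2:13  h3:11  h4:2  h5:0 → peak 13
P@3: h1:8  h2:8  h3:11  h4:7  h5:0 → peak 11
P@4: h1:8  h2:8  h3:6  h4:7  h5:5 → peak 8
Best is P@4, peak 8.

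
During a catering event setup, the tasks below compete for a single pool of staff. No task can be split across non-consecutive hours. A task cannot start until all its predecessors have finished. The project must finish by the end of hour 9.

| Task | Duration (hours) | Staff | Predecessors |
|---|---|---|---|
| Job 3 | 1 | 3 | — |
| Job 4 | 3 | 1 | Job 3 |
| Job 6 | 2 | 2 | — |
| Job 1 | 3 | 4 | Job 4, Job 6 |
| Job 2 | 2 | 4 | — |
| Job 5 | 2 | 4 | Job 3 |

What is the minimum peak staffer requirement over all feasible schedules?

Early-start (Job 3@1, Job 4@2, Job 6@1, Job 1@5, Job 2@1, Job 5@2) gives peak 11: h1:9  h2:11  h3:5  h4:1  h5:4  h6:4  h7:4  h8:0  h9:0.
Shift Job 2→3, Job 5→8.
Schedule Job 3@1, Job 4@2, Job 6@1, Job 1@5, Job 2@3, Job 5@8: h1:5  h2:3  h3:5  h4:5  h5:4  h6:4  h7:4  h8:4  h9:4 — peak 5.
Total staffer-hours = 38 over 9 hours ⇒ peak ≥ ⌈38/9⌉ = 5, so 5 is optimal.

5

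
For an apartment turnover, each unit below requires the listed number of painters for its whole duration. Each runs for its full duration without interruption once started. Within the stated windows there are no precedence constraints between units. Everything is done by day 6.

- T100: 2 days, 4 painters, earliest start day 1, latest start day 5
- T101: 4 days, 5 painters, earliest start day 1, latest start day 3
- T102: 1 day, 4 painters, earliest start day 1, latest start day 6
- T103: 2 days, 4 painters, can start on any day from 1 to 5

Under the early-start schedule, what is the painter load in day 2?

13

At early start, day 2 has: T100, T101, T103.
Demand: 4 + 5 + 4 = 13.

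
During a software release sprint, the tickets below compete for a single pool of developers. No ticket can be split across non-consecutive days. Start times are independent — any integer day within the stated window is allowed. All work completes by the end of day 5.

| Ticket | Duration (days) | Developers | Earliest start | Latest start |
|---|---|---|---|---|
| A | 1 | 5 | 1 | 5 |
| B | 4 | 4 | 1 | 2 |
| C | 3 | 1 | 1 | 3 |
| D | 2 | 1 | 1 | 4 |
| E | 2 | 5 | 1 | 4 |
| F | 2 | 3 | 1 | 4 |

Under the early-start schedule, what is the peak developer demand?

Early-start schedule: A@1, B@1, C@1, D@1, E@1, F@1.
Load per day: day 1: 19, day 2: 14, day 3: 5, day 4: 4, day 5: 0.
Peak is 19.

19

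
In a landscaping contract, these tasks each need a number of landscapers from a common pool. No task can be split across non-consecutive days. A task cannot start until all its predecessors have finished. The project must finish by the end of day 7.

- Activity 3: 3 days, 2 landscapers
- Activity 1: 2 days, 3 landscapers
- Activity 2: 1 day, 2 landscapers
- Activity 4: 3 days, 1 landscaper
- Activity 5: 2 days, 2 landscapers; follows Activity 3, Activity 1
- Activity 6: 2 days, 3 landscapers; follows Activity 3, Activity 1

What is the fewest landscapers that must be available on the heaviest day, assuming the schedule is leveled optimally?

5

Early-start (Activity 3@1, Activity 1@1, Activity 2@1, Activity 4@1, Activity 5@4, Activity 6@4) gives peak 8: d1:8  d2:6  d3:3  d4:5  d5:5  d6:0  d7:0.
Shift Activity 2→3, Activity 4→3, Activity 6→6.
Schedule Activity 3@1, Activity 1@1, Activity 2@3, Activity 4@3, Activity 5@4, Activity 6@6: d1:5  d2:5  d3:5  d4:3  d5:3  d6:3  d7:3 — peak 5.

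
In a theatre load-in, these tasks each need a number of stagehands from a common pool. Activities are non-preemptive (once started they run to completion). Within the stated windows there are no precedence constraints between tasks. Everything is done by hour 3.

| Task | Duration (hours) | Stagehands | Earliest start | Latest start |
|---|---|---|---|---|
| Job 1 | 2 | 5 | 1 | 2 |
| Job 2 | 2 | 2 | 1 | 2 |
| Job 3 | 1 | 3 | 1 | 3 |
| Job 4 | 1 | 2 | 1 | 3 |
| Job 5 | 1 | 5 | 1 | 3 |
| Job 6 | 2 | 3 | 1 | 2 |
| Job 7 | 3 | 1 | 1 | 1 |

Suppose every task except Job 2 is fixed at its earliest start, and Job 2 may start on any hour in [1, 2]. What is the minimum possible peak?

Job 2@1: h1:21  h2:11  h3:1 → peak 21
Job 2@2: h1:19  h2:11  h3:3 → peak 19
Best is Job 2@2, peak 19.

19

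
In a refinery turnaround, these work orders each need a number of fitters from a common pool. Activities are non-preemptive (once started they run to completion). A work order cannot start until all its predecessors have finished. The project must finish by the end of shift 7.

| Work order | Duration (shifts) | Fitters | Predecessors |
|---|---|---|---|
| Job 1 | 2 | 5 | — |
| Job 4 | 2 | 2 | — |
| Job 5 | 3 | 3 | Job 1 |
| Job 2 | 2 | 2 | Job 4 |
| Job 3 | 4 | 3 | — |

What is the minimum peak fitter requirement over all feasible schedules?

Early-start (Job 1@1, Job 4@1, Job 5@3, Job 2@3, Job 3@1) gives peak 10: s1:10  s2:10  s3:8  s4:8  s5:3  s6:0  s7:0.
Shift Job 2→6, Job 3→3.
Schedule Job 1@1, Job 4@1, Job 5@3, Job 2@6, Job 3@3: s1:7  s2:7  s3:6  s4:6  s5:6  s6:5  s7:2 — peak 7.

7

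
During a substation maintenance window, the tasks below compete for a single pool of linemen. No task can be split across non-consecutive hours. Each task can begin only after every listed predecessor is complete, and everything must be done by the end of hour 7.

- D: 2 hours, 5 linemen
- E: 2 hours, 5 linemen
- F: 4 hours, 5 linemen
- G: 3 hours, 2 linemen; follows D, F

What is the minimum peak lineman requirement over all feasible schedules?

Early-start (D@1, E@1, F@1, G@5) gives peak 15: h1:15  h2:15  h3:5  h4:5  h5:2  h6:2  h7:2.
Shift E→3.
Schedule D@1, E@3, F@1, G@5: h1:10  h2:10  h3:10  h4:10  h5:2  h6:2  h7:2 — peak 10.
No arrangement of the 18 feasible schedules does better.

10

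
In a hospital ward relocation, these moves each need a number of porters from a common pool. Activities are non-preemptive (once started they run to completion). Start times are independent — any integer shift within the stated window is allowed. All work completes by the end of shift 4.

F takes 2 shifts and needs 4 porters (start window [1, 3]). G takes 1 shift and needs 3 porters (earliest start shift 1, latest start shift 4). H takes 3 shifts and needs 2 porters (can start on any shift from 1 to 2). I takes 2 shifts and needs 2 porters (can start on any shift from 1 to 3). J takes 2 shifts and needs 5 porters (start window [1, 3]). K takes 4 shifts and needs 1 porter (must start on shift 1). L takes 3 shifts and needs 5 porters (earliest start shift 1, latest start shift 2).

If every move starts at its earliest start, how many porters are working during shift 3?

At early start, shift 3 has: H, K, L.
Demand: 2 + 1 + 5 = 8.

8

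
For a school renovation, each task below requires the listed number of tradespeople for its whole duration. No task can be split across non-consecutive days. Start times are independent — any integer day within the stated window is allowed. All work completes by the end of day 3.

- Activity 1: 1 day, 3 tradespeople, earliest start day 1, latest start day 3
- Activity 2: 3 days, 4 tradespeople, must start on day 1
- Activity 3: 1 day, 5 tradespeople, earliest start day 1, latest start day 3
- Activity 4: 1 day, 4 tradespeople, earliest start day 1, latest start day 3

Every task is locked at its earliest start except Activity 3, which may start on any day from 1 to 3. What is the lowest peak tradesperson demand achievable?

11

Activity 3@1: d1:16  d2:4  d3:4 → peak 16
Activity 3@2: d1:11  d2:9  d3:4 → peak 11
Activity 3@3: d1:11  d2:4  d3:9 → peak 11
Best is Activity 3@2, peak 11.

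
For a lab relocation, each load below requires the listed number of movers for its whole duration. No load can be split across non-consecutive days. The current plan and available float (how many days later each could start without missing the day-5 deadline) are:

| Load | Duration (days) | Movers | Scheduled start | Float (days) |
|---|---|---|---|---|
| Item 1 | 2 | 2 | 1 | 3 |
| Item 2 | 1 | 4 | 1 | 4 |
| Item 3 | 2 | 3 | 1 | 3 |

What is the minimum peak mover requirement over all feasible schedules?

4

Early-start (Item 1@1, Item 2@1, Item 3@1) gives peak 9: d1:9  d2:5  d3:0  d4:0  d5:0.
Shift Item 2→3, Item 3→4.
Schedule Item 1@1, Item 2@3, Item 3@4: d1:2  d2:2  d3:4  d4:3  d5:3 — peak 4.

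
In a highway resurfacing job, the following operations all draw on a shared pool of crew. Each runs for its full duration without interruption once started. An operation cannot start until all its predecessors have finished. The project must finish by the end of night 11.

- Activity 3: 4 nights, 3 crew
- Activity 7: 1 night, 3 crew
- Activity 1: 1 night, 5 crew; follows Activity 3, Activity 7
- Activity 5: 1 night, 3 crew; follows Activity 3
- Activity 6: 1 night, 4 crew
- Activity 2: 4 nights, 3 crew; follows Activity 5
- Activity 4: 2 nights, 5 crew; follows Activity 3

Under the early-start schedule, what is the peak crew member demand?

13

Early-start schedule: Activity 3@1, Activity 7@1, Activity 1@5, Activity 5@5, Activity 6@1, Activity 2@6, Activity 4@5.
Load per night: night 1: 10, night 2: 3, night 3: 3, night 4: 3, night 5: 13, night 6: 8, night 7: 3, night 8: 3, night 9: 3, night 10: 0, night 11: 0.
Peak is 13.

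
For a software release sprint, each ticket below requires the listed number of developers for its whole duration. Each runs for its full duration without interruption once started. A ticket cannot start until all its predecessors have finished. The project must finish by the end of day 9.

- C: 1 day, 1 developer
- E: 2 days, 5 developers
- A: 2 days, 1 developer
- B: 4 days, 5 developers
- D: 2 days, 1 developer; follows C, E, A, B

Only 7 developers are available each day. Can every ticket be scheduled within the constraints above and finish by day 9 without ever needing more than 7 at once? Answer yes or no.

Schedule C@1, E@1, A@2, B@3, D@7: d1:6  d2:6  d3:6  d4:5  d5:5  d6:5  d7:1  d8:1  d9:0 — peak 6 ≤ 7.

yes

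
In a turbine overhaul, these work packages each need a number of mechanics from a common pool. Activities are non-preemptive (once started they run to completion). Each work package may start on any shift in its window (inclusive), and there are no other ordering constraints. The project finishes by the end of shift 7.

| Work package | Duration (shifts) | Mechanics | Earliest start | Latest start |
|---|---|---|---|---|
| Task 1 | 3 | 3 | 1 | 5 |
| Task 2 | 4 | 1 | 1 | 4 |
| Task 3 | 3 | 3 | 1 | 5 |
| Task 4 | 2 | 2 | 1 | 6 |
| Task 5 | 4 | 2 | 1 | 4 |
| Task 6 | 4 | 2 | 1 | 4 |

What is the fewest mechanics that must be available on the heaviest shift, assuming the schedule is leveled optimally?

7

Early-start (Task 1@1, Task 2@1, Task 3@1, Task 4@1, Task 5@1, Task 6@1) gives peak 13: s1:13  s2:13  s3:11  s4:5  s5:0  s6:0  s7:0.
Shift Task 4→4, Task 5→4, Task 6→4.
Schedule Task 1@1, Task 2@1, Task 3@1, Task 4@4, Task 5@4, Task 6@4: s1:7  s2:7  s3:7  s4:7  s5:6  s6:4  s7:4 — peak 7.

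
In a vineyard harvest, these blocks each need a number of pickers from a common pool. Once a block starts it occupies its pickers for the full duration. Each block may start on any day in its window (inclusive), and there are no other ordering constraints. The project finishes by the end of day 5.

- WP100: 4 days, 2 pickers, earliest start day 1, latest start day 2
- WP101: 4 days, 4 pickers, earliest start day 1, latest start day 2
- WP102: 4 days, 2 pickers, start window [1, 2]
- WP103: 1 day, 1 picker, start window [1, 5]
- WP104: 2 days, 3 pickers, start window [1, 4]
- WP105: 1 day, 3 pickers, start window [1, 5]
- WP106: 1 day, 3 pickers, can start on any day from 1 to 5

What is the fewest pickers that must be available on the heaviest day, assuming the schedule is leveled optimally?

11

Early-start (WP100@1, WP101@1, WP102@1, WP103@1, WP104@1, WP105@1, WP106@1) gives peak 18: d1:18  d2:11  d3:8  d4:8  d5:0.
Shift WP104→2, WP105→4, WP106→5.
Schedule WP100@1, WP101@1, WP102@1, WP103@1, WP104@2, WP105@4, WP106@5: d1:9  d2:11  d3:11  d4:11  d5:3 — peak 11.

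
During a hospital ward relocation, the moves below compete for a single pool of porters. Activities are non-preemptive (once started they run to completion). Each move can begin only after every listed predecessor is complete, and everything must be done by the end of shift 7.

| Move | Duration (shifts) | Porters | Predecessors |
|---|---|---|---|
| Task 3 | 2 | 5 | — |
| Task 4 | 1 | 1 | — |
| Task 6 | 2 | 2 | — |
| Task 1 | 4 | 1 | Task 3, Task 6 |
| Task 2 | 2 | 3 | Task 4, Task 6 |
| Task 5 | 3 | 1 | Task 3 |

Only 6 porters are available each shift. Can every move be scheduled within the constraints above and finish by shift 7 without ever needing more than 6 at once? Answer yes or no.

The minimum achievable peak is 7; 6 < 7, so no feasible schedule stays within the cap.

no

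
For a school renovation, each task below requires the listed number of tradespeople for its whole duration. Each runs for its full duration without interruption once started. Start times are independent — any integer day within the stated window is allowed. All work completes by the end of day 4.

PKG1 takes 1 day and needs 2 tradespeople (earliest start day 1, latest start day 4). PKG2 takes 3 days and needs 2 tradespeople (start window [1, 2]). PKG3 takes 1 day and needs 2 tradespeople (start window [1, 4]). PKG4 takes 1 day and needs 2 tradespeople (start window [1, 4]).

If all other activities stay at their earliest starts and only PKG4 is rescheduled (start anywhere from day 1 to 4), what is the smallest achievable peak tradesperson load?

6

PKG4@1: d1:8  d2:2  d3:2  d4:0 → peak 8
PKG4@2: d1:6  d2:4  d3:2  d4:0 → peak 6
PKG4@3: d1:6  d2:2  d3:4  d4:0 → peak 6
PKG4@4: d1:6  d2:2  d3:2  d4:2 → peak 6
Best is PKG4@2, peak 6.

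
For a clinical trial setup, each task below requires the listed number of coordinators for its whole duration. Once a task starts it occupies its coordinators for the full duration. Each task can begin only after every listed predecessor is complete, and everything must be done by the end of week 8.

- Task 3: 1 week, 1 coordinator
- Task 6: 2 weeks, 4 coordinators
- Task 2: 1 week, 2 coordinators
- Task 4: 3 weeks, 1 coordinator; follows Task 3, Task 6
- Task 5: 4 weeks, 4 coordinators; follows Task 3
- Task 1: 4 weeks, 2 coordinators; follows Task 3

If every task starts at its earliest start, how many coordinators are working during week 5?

7

At early start, week 5 has: Task 4, Task 5, Task 1.
Demand: 1 + 4 + 2 = 7.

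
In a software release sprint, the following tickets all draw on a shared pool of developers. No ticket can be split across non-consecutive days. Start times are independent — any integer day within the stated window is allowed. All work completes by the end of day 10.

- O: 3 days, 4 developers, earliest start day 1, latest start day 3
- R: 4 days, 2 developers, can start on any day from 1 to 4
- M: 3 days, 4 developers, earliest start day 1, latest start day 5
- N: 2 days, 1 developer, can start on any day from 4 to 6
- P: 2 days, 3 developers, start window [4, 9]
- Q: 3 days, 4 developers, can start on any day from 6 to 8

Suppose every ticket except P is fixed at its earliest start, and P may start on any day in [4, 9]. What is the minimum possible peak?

P@4: d1:10  d2:10  d3:10  d4:6  d5:4  d6:4  d7:4  d8:4  d9:0  d10:0 → peak 10
P@5: d1:10  d2:10  d3:10  d4:3  d5:4  d6:7  d7:4  d8:4  d9:0  d10:0 → peak 10
P@6: d1:10  d2:10  d3:10  d4:3  d5:1  d6:7  d7:7  d8:4  d9:0  d10:0 → peak 10
P@7: d1:10  d2:10  d3:10  d4:3  d5:1  d6:4  d7:7  d8:7  d9:0  d10:0 → peak 10
P@8: d1:10  d2:10  d3:10  d4:3  d5:1  d6:4  d7:4  d8:7  d9:3  d10:0 → peak 10
P@9: d1:10  d2:10  d3:10  d4:3  d5:1  d6:4  d7:4  d8:4  d9:3  d10:3 → peak 10
Best is P@4, peak 10.

10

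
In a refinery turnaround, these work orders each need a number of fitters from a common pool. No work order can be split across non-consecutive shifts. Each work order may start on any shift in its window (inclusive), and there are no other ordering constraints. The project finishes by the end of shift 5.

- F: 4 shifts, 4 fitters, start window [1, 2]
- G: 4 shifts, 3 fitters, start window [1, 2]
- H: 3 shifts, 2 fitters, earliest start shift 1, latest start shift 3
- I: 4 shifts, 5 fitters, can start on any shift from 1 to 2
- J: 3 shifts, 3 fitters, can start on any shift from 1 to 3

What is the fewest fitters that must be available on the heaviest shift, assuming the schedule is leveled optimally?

17

Schedule F@1, G@1, H@1, I@1, J@1: s1:17  s2:17  s3:17  s4:12  s5:0 — peak 17.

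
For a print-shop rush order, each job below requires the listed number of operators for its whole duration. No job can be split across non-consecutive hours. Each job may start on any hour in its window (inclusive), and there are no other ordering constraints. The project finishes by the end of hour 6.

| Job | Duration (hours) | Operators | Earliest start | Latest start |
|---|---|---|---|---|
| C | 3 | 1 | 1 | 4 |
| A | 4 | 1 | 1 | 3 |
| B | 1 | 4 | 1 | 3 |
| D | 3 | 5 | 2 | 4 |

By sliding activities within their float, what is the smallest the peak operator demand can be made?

Early-start (C@1, A@1, B@1, D@2) gives peak 7: h1:6  h2:7  h3:7  h4:6  h5:0  h6:0.
Shift D→4.
Schedule C@1, A@1, B@1, D@4: h1:6  h2:2  h3:2  h4:6  h5:5  h6:5 — peak 6.

6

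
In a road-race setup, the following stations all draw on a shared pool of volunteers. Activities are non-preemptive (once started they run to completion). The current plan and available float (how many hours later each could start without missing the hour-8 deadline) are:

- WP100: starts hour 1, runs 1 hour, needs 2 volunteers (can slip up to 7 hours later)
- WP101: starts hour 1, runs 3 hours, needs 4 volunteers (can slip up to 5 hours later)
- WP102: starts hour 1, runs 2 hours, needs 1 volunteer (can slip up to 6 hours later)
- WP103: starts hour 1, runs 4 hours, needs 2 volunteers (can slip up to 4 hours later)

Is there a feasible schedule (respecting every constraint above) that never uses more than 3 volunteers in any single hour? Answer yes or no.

no

The minimum achievable peak is 4; 3 < 4, so no feasible schedule stays within the cap.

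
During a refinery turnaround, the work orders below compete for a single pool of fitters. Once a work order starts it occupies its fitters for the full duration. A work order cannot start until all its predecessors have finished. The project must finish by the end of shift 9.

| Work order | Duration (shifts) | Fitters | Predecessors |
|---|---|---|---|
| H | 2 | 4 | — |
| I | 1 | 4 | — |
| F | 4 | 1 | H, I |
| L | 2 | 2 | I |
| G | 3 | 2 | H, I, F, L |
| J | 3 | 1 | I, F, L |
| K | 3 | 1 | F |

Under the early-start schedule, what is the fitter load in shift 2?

At early start, shift 2 has: H, L.
Demand: 4 + 2 = 6.

6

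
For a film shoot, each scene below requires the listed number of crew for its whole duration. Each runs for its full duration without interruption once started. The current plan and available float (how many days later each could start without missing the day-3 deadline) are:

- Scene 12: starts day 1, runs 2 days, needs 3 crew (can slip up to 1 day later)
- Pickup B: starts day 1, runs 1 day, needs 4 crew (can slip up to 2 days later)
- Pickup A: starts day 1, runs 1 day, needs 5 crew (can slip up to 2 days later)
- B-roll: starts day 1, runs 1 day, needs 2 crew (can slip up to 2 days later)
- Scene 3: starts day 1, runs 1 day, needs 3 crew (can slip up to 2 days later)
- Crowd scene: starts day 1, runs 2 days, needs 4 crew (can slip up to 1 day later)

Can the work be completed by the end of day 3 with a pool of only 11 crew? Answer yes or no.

Schedule Scene 12@1, Pickup B@1, Pickup A@3, B-roll@1, Scene 3@2, Crowd scene@2: d1:9  d2:10  d3:9 — peak 10 ≤ 11.

yes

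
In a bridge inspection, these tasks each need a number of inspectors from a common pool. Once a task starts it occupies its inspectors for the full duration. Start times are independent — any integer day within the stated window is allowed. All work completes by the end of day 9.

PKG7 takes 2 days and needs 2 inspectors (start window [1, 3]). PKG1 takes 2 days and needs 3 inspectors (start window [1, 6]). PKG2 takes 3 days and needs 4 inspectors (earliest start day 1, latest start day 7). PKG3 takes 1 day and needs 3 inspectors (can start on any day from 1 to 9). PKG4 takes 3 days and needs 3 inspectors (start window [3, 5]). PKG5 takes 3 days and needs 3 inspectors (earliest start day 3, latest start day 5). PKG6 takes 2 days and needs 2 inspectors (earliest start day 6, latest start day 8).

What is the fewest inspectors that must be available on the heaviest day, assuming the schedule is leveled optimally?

Early-start (PKG7@1, PKG1@1, PKG2@1, PKG3@1, PKG4@3, PKG5@3, PKG6@6) gives peak 12: d1:12  d2:9  d3:10  d4:6  d5:6  d6:2  d7:2  d8:0  d9:0.
Shift PKG2→6, PKG3→9.
Schedule PKG7@1, PKG1@1, PKG2@6, PKG3@9, PKG4@3, PKG5@3, PKG6@6: d1:5  d2:5  d3:6  d4:6  d5:6  d6:6  d7:6  d8:4  d9:3 — peak 6.
Total inspector-days = 47 over 9 days ⇒ peak ≥ ⌈47/9⌉ = 6, so 6 is optimal.

6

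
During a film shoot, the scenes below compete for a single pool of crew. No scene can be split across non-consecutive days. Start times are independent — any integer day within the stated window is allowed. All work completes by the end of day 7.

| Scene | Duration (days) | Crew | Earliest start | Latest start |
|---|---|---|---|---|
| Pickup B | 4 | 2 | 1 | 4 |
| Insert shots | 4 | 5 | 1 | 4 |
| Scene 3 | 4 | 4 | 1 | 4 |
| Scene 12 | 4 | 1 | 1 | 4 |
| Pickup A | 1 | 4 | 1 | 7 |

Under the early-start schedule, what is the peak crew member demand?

Early-start schedule: Pickup B@1, Insert shots@1, Scene 3@1, Scene 12@1, Pickup A@1.
Load per day: day 1: 16, day 2: 12, day 3: 12, day 4: 12, day 5: 0, day 6: 0, day 7: 0.
Peak is 16.

16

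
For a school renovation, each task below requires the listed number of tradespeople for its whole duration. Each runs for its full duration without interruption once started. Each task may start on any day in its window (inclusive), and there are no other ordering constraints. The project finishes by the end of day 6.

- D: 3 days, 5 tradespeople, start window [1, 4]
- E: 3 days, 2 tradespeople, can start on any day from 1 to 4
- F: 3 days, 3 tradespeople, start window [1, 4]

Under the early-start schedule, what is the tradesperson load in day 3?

10

At early start, day 3 has: D, E, F.
Demand: 5 + 2 + 3 = 10.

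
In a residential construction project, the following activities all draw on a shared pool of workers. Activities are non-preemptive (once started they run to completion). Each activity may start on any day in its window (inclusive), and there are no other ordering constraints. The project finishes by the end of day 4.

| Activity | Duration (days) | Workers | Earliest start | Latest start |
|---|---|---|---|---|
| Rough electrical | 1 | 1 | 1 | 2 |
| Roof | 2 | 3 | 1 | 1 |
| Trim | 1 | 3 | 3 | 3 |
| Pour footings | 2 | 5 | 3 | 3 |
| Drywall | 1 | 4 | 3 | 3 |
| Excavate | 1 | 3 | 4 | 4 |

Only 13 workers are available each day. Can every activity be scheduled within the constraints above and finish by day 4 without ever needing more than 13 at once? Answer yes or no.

yes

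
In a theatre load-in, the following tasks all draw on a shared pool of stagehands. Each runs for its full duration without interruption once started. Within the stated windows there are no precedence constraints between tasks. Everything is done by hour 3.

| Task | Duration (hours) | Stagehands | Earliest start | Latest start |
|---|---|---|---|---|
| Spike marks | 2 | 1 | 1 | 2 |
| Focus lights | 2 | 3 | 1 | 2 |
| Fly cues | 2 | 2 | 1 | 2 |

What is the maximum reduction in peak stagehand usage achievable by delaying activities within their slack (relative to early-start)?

Early-start peak: h1:6  h2:6  h3:0 ⇒ 6.
Leveled (Spike marks@1, Focus lights@1, Fly cues@1): h1:6  h2:6  h3:0 ⇒ 6.
Reduction 6 − 6 = 0.

0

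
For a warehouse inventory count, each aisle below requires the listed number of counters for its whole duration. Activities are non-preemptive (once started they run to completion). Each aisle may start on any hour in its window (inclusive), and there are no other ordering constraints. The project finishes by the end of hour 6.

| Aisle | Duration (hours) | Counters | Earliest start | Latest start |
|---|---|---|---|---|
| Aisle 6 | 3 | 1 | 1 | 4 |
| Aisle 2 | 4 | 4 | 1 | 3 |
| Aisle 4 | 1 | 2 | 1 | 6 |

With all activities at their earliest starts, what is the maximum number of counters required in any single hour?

7

Early-start schedule: Aisle 6@1, Aisle 2@1, Aisle 4@1.
Load per hour: hour 1: 7, hour 2: 5, hour 3: 5, hour 4: 4, hour 5: 0, hour 6: 0.
Peak is 7.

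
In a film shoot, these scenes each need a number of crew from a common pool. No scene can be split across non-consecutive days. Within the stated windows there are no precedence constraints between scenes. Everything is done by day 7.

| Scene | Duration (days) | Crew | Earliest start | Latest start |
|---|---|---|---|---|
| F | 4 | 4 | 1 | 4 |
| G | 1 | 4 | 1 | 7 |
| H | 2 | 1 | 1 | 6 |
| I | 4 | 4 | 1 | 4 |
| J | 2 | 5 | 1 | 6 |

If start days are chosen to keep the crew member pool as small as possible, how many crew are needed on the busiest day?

8

Early-start (F@1, G@1, H@1, I@1, J@1) gives peak 18: d1:18  d2:14  d3:8  d4:8  d5:0  d6:0  d7:0.
Shift H→5, I→2, J→6.
Schedule F@1, G@1, H@5, I@2, J@6: d1:8  d2:8  d3:8  d4:8  d5:5  d6:6  d7:5 — peak 8.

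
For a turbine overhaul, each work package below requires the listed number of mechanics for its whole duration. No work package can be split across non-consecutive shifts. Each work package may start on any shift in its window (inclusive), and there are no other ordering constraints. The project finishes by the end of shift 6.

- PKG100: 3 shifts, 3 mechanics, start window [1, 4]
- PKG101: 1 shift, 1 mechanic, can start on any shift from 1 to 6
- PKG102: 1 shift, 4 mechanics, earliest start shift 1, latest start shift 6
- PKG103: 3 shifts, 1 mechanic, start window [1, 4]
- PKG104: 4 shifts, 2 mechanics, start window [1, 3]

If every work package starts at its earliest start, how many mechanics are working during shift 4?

2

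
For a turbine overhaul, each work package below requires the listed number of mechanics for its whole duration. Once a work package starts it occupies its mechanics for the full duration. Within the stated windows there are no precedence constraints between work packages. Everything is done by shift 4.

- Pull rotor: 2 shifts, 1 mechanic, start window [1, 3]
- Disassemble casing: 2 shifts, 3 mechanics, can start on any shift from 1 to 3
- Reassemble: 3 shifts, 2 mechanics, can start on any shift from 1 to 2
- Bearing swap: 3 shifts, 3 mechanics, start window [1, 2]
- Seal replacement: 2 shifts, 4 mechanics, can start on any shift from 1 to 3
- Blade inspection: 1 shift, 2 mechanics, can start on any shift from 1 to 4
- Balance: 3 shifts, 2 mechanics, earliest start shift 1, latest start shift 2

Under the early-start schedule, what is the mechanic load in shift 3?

At early start, shift 3 has: Reassemble, Bearing swap, Balance.
Demand: 2 + 3 + 2 = 7.

7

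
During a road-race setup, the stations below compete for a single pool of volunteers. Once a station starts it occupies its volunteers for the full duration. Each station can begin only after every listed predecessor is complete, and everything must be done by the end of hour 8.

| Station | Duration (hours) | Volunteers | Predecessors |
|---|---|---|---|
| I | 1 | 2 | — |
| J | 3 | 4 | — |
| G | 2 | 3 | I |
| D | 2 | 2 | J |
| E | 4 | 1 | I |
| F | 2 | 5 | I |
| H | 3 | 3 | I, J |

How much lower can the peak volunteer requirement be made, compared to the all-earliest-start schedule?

Early-start peak: h1:6  h2:13  h3:13  h4:6  h5:6  h6:3  h7:0  h8:0 ⇒ 13.
Leveled (I@1, J@1, G@2, D@4, E@4, F@7, H@4): h1:6  h2:7  h3:7  h4:6  h5:6  h6:4  h7:6  h8:5 ⇒ 7.
Reduction 13 − 7 = 6.

6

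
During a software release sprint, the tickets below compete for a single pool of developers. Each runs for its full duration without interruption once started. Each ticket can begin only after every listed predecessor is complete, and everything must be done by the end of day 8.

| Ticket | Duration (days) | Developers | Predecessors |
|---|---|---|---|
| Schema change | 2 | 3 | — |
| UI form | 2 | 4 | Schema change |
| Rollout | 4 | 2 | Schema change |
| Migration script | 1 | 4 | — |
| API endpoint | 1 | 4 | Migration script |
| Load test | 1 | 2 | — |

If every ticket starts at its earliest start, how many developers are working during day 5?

2

At early start, day 5 has: Rollout.
Demand: 2 = 2.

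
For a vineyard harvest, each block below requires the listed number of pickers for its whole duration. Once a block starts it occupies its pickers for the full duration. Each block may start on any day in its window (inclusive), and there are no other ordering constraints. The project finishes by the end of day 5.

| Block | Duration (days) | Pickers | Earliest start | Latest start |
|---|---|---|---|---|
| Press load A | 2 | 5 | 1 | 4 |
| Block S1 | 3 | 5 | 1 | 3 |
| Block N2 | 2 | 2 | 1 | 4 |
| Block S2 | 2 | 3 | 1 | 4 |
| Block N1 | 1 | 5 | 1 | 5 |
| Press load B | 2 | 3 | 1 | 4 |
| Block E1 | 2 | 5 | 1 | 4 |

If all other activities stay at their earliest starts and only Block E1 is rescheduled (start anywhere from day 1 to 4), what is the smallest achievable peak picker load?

Block E1@1: d1:28  d2:23  d3:5  d4:0  d5:0 → peak 28
Block E1@2: d1:23  d2:23  d3:10  d4:0  d5:0 → peak 23
Block E1@3: d1:23  d2:18  d3:10  d4:5  d5:0 → peak 23
Block E1@4: d1:23  d2:18  d3:5  d4:5  d5:5 → peak 23
Best is Block E1@2, peak 23.

23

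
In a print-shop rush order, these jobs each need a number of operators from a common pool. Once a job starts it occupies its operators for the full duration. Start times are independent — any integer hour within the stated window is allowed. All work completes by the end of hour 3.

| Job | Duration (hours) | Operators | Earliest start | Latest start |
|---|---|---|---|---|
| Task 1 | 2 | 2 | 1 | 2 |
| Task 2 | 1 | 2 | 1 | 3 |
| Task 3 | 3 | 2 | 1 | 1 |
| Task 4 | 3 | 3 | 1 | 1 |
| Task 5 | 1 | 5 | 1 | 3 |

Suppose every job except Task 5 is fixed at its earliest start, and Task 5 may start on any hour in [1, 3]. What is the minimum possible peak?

10

Task 5@1: h1:14  h2:7  h3:5 → peak 14
Task 5@2: h1:9  h2:12  h3:5 → peak 12
Task 5@3: h1:9  h2:7  h3:10 → peak 10
Best is Task 5@3, peak 10.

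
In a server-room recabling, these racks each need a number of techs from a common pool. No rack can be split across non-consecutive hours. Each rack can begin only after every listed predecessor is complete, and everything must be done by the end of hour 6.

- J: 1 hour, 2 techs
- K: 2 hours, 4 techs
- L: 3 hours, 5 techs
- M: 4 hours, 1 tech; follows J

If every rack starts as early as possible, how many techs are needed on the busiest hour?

11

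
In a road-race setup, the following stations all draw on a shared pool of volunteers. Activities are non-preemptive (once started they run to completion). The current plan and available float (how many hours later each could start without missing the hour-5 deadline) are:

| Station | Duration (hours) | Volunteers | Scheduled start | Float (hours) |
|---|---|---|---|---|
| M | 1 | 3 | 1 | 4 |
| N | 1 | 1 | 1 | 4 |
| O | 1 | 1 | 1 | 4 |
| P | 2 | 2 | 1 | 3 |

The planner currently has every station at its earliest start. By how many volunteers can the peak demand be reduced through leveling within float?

4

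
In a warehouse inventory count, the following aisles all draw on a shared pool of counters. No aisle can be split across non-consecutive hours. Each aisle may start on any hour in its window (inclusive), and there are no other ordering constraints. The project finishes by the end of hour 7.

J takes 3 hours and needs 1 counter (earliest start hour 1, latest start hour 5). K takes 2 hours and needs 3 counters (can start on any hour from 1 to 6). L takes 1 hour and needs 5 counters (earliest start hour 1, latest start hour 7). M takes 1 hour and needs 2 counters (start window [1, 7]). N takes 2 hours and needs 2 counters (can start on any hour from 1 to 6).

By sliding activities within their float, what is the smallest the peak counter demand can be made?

5

Early-start (J@1, K@1, L@1, M@1, N@1) gives peak 13: h1:13  h2:6  h3:1  h4:0  h5:0  h6:0  h7:0.
Shift L→4, M→3, N→5.
Schedule J@1, K@1, L@4, M@3, N@5: h1:4  h2:4  h3:3  h4:5  h5:2  h6:2  h7:0 — peak 5.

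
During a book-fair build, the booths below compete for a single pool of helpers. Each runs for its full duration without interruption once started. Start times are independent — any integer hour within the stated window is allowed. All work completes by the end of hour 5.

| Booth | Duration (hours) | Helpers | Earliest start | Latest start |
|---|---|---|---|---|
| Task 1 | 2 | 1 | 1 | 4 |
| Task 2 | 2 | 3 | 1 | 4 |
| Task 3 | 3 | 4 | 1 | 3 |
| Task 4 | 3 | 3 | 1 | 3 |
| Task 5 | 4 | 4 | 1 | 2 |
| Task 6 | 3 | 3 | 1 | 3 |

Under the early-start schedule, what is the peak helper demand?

Early-start schedule: Task 1@1, Task 2@1, Task 3@1, Task 4@1, Task 5@1, Task 6@1.
Load per hour: hour 1: 18, hour 2: 18, hour 3: 14, hour 4: 4, hour 5: 0.
Peak is 18.

18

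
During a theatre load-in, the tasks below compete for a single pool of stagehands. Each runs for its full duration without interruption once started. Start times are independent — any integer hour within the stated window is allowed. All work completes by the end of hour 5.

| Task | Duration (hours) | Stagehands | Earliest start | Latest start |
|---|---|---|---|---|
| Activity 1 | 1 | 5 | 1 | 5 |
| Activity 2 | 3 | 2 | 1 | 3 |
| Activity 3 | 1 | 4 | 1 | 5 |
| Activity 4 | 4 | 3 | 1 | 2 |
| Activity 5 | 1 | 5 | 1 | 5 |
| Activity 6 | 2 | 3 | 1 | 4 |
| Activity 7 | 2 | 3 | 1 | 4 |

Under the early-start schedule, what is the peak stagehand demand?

Early-start schedule: Activity 1@1, Activity 2@1, Activity 3@1, Activity 4@1, Activity 5@1, Activity 6@1, Activity 7@1.
Load per hour: hour 1: 25, hour 2: 11, hour 3: 5, hour 4: 3, hour 5: 0.
Peak is 25.

25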